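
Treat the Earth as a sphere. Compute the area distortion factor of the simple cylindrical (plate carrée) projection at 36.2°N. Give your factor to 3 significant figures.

Plate carrée maps x = Rλ, y = Rφ. The meridian scale is h = 1 and the parallel scale is k = 1/cos φ = sec φ.
Areal scale = h·k = 1 × sec φ; at 36.2°, h = 1.000, k = 1.239, so h·k = 1.239.

1.24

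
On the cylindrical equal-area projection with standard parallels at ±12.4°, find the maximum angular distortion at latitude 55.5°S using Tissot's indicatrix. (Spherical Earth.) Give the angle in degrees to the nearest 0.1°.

59.6°

For cylindrical equal-area with standard parallel φ₀, h = cos φ / cos φ₀ and k = cos φ₀ / cos φ, so h·k = 1.
At 55.5°: h = 0.5799, k = 1.724; principal scales a = 1.724, b = 0.5799.
sin(ω/2) = (a − b)/(a + b) = 1.144/2.304 = 0.4966, so ω = 2 arcsin(0.4966) ≈ 59.6°.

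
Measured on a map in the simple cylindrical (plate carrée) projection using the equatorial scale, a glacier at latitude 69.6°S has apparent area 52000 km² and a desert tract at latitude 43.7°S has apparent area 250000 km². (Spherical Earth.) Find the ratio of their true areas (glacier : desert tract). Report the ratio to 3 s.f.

0.100

Plate carrée has h = 1 and k = sec φ, giving areal scale sec φ; true area = (apparent area) · cos φ.
True area of glacier: 52000 × cos(69.6°) = 52000 × 0.3486 = 18130 km².
True area of desert tract: 250000 × cos(43.7°) = 250000 × 0.7230 = 180700 km².
Ratio = 18130 / 180700 ≈ 0.100.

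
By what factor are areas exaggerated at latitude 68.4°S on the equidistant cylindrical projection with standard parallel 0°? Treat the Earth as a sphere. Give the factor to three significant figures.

2.72

In the plate carrée (x = Rλ, y = Rφ), meridians are true-scale (h = 1) and parallels are stretched by k = sec φ.
Areal scale = h·k = 1 × sec φ; at 68.4°, h = 1.000, k = 2.716, so h·k = 2.716.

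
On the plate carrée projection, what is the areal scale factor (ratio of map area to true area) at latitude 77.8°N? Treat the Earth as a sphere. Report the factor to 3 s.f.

In the plate carrée (x = Rλ, y = Rφ), meridians are true-scale (h = 1) and parallels are stretched by k = sec φ.
Areal scale = h·k = 1 × sec φ; at 77.8°, h = 1.000, k = 4.732, so h·k = 4.732.

4.73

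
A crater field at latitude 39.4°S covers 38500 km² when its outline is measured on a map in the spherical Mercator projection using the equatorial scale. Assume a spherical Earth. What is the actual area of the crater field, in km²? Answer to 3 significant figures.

For Mercator, h = k = sec φ (a conformal cylindrical projection has a single point scale, 1/cos φ).
Areal scale = k² = sec²φ = 1/cos²(39.4°) = 1/0.7727² = 1.675.
True area = apparent / (areal scale) = 38500 / 1.675 ≈ 23000 km².

23000 km²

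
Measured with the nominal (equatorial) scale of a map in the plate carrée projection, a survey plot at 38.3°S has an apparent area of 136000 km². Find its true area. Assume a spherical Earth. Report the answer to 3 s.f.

In the plate carrée (x = Rλ, y = Rφ), meridians are true-scale (h = 1) and parallels are stretched by k = sec φ.
Areal scale = h·k = 1 × sec φ; at 38.3°, h = 1.000, k = 1.274, so h·k = 1.274.
True area = apparent / (areal scale) = 136000 / 1.274 ≈ 107000 km².

107000 km²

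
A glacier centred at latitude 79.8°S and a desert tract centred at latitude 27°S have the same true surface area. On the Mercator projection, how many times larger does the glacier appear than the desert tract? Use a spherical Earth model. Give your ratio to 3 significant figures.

25.3

Mercator areal scale is sec²φ.
At 79.8°: sec²(79.8°) = 1/0.1771² = 31.89.
At 27°: sec²(27°) = 1/0.8910² = 1.260.
Ratio = 31.89/1.260 = cos²(27°)/cos²(79.8°) ≈ 25.3.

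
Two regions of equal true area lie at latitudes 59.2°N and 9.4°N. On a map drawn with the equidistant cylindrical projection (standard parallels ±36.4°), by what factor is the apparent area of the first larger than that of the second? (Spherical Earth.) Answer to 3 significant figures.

In the equirectangular projection with standard parallel φ₀ = 36.4° (x = Rλ cos φ₀, y = Rφ), meridians are true-scale (h = 1) and the parallel scale is k = cos φ₀ / cos φ.
Areal scale at 59.2°: h·k = 1.000 × 1.572 = 1.572.
Areal scale at 9.4°: h·k = 1.000 × 0.8158 = 0.8158.
Ratio = 1.572/0.8158 ≈ 1.93.

1.93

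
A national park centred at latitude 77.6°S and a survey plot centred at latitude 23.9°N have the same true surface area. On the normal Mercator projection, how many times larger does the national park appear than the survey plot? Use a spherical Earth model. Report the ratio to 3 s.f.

Mercator areal scale is sec²φ.
At 77.6°: sec²(77.6°) = 1/0.2147² = 21.69.
At 23.9°: sec²(23.9°) = 1/0.9143² = 1.196.
Ratio = 21.69/1.196 = cos²(23.9°)/cos²(77.6°) ≈ 18.1.

18.1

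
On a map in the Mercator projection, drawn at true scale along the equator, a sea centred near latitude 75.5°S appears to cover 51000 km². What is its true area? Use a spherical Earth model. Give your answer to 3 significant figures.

For Mercator, h = k = sec φ (a conformal cylindrical projection has a single point scale, 1/cos φ).
Areal scale = k² = sec²φ = 1/cos²(75.5°) = 1/0.2504² = 15.95.
True area = apparent / (areal scale) = 51000 / 15.95 ≈ 3200 km².

3200 km²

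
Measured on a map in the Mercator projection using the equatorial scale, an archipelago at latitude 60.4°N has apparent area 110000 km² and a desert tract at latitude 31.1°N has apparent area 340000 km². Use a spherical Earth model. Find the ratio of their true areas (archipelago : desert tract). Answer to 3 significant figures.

Mercator's areal exaggeration is sec²φ; hence true area = (apparent area) · cos²φ.
True area of archipelago: 110000 × cos²(60.4°) = 110000 × 0.2440 = 26840 km².
True area of desert tract: 340000 × cos²(31.1°) = 340000 × 0.7332 = 249300 km².
Ratio = 26840 / 249300 ≈ 0.108.

0.108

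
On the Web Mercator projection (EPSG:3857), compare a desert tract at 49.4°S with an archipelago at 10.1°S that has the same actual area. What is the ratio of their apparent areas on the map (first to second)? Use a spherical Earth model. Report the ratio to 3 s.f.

2.29

Mercator is conformal with k = sec φ, so areal scale = k² = sec²φ.
At 49.4°: sec²(49.4°) = 1/0.6508² = 2.361.
At 10.1°: sec²(10.1°) = 1/0.9845² = 1.032.
Ratio = 2.361/1.032 = cos²(10.1°)/cos²(49.4°) ≈ 2.29.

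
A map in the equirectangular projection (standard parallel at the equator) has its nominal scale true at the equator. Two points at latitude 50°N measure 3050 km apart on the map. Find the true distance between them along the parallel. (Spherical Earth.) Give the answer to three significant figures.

Plate carrée maps x = Rλ, y = Rφ. The meridian scale is h = 1 and the parallel scale is k = 1/cos φ = sec φ.
Along the parallel at 50°, map distances are exaggerated by k = sec 50° = 1.556.
True distance = 3050 / 1.556 = 3050 × cos 50° ≈ 1960 km.

1960 km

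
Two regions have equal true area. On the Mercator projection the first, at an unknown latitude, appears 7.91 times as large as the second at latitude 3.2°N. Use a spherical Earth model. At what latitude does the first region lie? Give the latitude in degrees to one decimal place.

69.2°

Mercator areal scale is sec²φ, so apparent-area ratio = sec²φ₁ / sec²φ₂ = cos²φ₂ / cos²φ₁.
cos²φ₂ / cos²φ₁ = 7.91  ⇒  cos φ₁ = cos 3.2° / √7.91 = 0.9984/2.812 = 0.3550.
φ₁ = arccos(0.3550) ≈ 69.2°.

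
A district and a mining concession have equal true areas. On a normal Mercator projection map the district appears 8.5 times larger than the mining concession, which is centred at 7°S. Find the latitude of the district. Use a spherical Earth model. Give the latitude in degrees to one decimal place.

70.1°

Mercator areal scale is sec²φ, so apparent-area ratio = sec²φ₁ / sec²φ₂ = cos²φ₂ / cos²φ₁.
cos²φ₂ / cos²φ₁ = 8.5  ⇒  cos φ₁ = cos 7° / √8.5 = 0.9925/2.915 = 0.3404.
φ₁ = arccos(0.3404) ≈ 70.1°.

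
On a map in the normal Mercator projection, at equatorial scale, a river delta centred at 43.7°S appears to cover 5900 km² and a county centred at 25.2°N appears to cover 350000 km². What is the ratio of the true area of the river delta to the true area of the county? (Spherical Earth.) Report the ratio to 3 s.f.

Since Mercator area scale is 1/cos²φ, the true area equals the apparent area multiplied by cos²φ.
True area of river delta: 5900 × cos²(43.7°) = 5900 × 0.5227 = 3084 km².
True area of county: 350000 × cos²(25.2°) = 350000 × 0.8187 = 286500 km².
Ratio = 3084 / 286500 ≈ 0.0108.

0.0108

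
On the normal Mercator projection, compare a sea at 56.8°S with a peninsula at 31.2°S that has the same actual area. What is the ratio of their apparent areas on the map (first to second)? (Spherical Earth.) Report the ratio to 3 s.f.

2.44

On Mercator, area is exaggerated by sec²φ = 1/cos²φ.
At 56.8°: sec²(56.8°) = 1/0.5476² = 3.335.
At 31.2°: sec²(31.2°) = 1/0.8554² = 1.367.
Ratio = 3.335/1.367 = cos²(31.2°)/cos²(56.8°) ≈ 2.44.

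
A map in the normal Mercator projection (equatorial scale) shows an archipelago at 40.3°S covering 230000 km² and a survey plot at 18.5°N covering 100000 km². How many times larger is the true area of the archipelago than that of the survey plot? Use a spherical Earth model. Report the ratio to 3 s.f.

1.49

Since Mercator area scale is 1/cos²φ, the true area equals the apparent area multiplied by cos²φ.
True area of archipelago: 230000 × cos²(40.3°) = 230000 × 0.5817 = 133800 km².
True area of survey plot: 100000 × cos²(18.5°) = 100000 × 0.8993 = 89930 km².
Ratio = 133800 / 89930 ≈ 1.49.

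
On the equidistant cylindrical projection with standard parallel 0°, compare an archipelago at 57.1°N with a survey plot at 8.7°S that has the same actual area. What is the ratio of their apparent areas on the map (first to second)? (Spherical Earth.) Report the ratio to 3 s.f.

1.82

For the equirectangular projection with φ₀ = 0 (plate carrée), h = 1 along meridians and k = sec φ along parallels.
Areal scale at 57.1°: h·k = 1.000 × 1.841 = 1.841.
Areal scale at 8.7°: h·k = 1.000 × 1.012 = 1.012.
Ratio = 1.841/1.012 ≈ 1.82.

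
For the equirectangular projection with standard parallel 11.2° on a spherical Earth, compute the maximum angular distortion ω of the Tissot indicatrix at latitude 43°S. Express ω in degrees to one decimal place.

With standard parallel φ₀ = 11.2°, the equirectangular projection gives x = Rλ cos φ₀, y = Rφ, so h = 1 and k = cos 11.2° / cos φ.
At 43°: h = 1.000, k = 1.341; principal scales a = 1.341, b = 1.000.
sin(ω/2) = (a − b)/(a + b) = 0.3413/2.341 = 0.1458, so ω = 2 arcsin(0.1458) ≈ 16.8°.

16.8°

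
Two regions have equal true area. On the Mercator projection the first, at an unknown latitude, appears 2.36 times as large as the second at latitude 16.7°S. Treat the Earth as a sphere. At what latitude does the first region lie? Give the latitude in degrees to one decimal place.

On Mercator, (apparent₁)/(apparent₂) = sec²φ₁ / sec²φ₂ when true areas are equal.
cos²φ₂ / cos²φ₁ = 2.36  ⇒  cos φ₁ = cos 16.7° / √2.36 = 0.9578/1.536 = 0.6235.
φ₁ = arccos(0.6235) ≈ 51.4°.

51.4°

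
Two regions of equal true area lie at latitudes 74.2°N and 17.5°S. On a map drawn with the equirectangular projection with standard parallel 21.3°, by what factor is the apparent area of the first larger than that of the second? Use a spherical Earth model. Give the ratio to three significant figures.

3.50

With standard parallel φ₀ = 21.3°, the equirectangular projection gives x = Rλ cos φ₀, y = Rφ, so h = 1 and k = cos 21.3° / cos φ.
Areal scale at 74.2°: h·k = 1.000 × 3.422 = 3.422.
Areal scale at 17.5°: h·k = 1.000 × 0.9769 = 0.9769.
Ratio = 3.422/0.9769 ≈ 3.50.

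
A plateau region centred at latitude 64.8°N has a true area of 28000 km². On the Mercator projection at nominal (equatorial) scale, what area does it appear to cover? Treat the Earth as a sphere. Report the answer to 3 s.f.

154000 km²

Mercator is conformal, so the point scale is isotropic: h = k = sec φ = 1/cos φ.
Areal scale = k² = sec²φ = 1/cos²(64.8°) = 1/0.4258² = 5.516.
Apparent area = 28000 × 5.516 ≈ 154000 km².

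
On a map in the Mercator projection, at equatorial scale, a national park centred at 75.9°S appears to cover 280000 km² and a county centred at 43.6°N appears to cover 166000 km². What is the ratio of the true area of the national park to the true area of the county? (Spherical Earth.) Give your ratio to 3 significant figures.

0.191

Since Mercator area scale is 1/cos²φ, the true area equals the apparent area multiplied by cos²φ.
True area of national park: 280000 × cos²(75.9°) = 280000 × 0.05935 = 16620 km².
True area of county: 166000 × cos²(43.6°) = 166000 × 0.5244 = 87050 km².
Ratio = 16620 / 87050 ≈ 0.191.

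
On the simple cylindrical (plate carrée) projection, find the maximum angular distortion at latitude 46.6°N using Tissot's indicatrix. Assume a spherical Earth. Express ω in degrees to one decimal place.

21.4°

For the equirectangular projection with φ₀ = 0 (plate carrée), h = 1 along meridians and k = sec φ along parallels.
At 46.6°: h = 1.000, k = 1.455; principal scales a = 1.455, b = 1.000.
sin(ω/2) = (a − b)/(a + b) = 0.4554/2.455 = 0.1855, so ω = 2 arcsin(0.1855) ≈ 21.4°.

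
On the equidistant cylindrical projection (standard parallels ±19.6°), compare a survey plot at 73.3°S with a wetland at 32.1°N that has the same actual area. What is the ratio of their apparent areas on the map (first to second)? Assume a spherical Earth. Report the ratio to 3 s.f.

In the equirectangular projection with standard parallel φ₀ = 19.6° (x = Rλ cos φ₀, y = Rφ), meridians are true-scale (h = 1) and the parallel scale is k = cos φ₀ / cos φ.
Areal scale at 73.3°: h·k = 1.000 × 3.278 = 3.278.
Areal scale at 32.1°: h·k = 1.000 × 1.112 = 1.112.
Ratio = 3.278/1.112 ≈ 2.95.

2.95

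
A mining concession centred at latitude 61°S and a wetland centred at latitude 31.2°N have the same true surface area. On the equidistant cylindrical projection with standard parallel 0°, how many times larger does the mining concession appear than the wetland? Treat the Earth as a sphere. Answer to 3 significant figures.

Plate carrée maps x = Rλ, y = Rφ. The meridian scale is h = 1 and the parallel scale is k = 1/cos φ = sec φ.
Areal scale at 61°: h·k = 1.000 × 2.063 = 2.063.
Areal scale at 31.2°: h·k = 1.000 × 1.169 = 1.169.
Ratio = 2.063/1.169 ≈ 1.76.

1.76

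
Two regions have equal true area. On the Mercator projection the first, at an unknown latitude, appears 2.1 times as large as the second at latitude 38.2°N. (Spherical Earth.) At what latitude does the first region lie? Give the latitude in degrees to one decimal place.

On Mercator, (apparent₁)/(apparent₂) = sec²φ₁ / sec²φ₂ when true areas are equal.
cos²φ₂ / cos²φ₁ = 2.1  ⇒  cos φ₁ = cos 38.2° / √2.1 = 0.7859/1.449 = 0.5423.
φ₁ = arccos(0.5423) ≈ 57.2°.

57.2°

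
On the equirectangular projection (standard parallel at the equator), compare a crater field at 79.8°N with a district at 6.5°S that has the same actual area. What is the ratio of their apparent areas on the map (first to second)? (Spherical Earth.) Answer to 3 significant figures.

Plate carrée maps x = Rλ, y = Rφ. The meridian scale is h = 1 and the parallel scale is k = 1/cos φ = sec φ.
Areal scale at 79.8°: h·k = 1.000 × 5.647 = 5.647.
Areal scale at 6.5°: h·k = 1.000 × 1.006 = 1.006.
Ratio = 5.647/1.006 ≈ 5.61.

5.61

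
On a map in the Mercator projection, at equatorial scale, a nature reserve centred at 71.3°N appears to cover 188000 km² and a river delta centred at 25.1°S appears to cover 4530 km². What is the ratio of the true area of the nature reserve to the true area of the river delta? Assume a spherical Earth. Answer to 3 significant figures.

5.20

Since Mercator area scale is 1/cos²φ, the true area equals the apparent area multiplied by cos²φ.
True area of nature reserve: 188000 × cos²(71.3°) = 188000 × 0.1028 = 19330 km².
True area of river delta: 4530 × cos²(25.1°) = 4530 × 0.8201 = 3715 km².
Ratio = 19330 / 3715 ≈ 5.20.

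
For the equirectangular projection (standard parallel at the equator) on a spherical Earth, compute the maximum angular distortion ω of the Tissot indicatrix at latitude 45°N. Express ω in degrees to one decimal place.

19.8°

In the plate carrée (x = Rλ, y = Rφ), meridians are true-scale (h = 1) and parallels are stretched by k = sec φ.
At 45°: h = 1.000, k = 1.414; principal scales a = 1.414, b = 1.000.
sin(ω/2) = (a − b)/(a + b) = 0.4142/2.414 = 0.1716, so ω = 2 arcsin(0.1716) ≈ 19.8°.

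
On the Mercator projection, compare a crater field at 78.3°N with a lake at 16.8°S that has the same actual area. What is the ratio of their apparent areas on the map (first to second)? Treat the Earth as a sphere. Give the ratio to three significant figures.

On Mercator, area is exaggerated by sec²φ = 1/cos²φ.
At 78.3°: sec²(78.3°) = 1/0.2028² = 24.32.
At 16.8°: sec²(16.8°) = 1/0.9573² = 1.091.
Ratio = 24.32/1.091 = cos²(16.8°)/cos²(78.3°) ≈ 22.3.

22.3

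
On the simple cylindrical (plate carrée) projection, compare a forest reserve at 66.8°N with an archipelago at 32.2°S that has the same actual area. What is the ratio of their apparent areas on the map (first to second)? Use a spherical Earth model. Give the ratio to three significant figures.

For the equirectangular projection with φ₀ = 0 (plate carrée), h = 1 along meridians and k = sec φ along parallels.
Areal scale at 66.8°: h·k = 1.000 × 2.538 = 2.538.
Areal scale at 32.2°: h·k = 1.000 × 1.182 = 1.182.
Ratio = 2.538/1.182 ≈ 2.15.

2.15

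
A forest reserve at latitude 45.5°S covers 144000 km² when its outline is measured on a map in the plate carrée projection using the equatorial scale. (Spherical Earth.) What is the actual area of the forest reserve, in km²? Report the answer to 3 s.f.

101000 km²

Plate carrée maps x = Rλ, y = Rφ. The meridian scale is h = 1 and the parallel scale is k = 1/cos φ = sec φ.
Areal scale = h·k = 1 × sec φ; at 45.5°, h = 1.000, k = 1.427, so h·k = 1.427.
True area = apparent / (areal scale) = 144000 / 1.427 ≈ 101000 km².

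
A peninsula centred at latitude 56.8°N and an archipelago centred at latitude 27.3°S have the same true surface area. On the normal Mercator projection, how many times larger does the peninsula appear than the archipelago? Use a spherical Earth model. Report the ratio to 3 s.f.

2.63

Mercator areal scale is sec²φ.
At 56.8°: sec²(56.8°) = 1/0.5476² = 3.335.
At 27.3°: sec²(27.3°) = 1/0.8886² = 1.266.
Ratio = 3.335/1.266 = cos²(27.3°)/cos²(56.8°) ≈ 2.63.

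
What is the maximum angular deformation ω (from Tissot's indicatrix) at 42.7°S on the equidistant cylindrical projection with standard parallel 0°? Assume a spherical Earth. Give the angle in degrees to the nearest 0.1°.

17.6°

For the equirectangular projection with φ₀ = 0 (plate carrée), h = 1 along meridians and k = sec φ along parallels.
At 42.7°: h = 1.000, k = 1.361; principal scales a = 1.361, b = 1.000.
sin(ω/2) = (a − b)/(a + b) = 0.3607/2.361 = 0.1528, so ω = 2 arcsin(0.1528) ≈ 17.6°.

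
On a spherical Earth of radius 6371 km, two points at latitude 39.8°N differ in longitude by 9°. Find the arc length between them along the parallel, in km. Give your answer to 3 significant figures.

Arc length along a parallel = R cos φ · Δλ (with Δλ in radians).
= 6371 × cos 39.8° × (9° × π/180) = 6371 × 0.7683 × 0.1571 ≈ 769 km.

769 km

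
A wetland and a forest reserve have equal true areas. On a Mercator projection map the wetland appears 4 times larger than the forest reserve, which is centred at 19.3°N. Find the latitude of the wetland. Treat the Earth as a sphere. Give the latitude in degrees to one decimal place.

Mercator areal scale is sec²φ, so apparent-area ratio = sec²φ₁ / sec²φ₂ = cos²φ₂ / cos²φ₁.
cos²φ₂ / cos²φ₁ = 4  ⇒  cos φ₁ = cos 19.3° / √4 = 0.9438/2.000 = 0.4719.
φ₁ = arccos(0.4719) ≈ 61.8°.

61.8°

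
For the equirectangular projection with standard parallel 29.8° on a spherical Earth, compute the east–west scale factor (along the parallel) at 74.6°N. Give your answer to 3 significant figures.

The equidistant cylindrical projection with φ₀ = 29.8° has h = 1 (meridians true) and k = cos φ₀ / cos φ along parallels.
k = cos 29.8° / cos 74.6° = 0.8678/0.2656 = 3.268.

3.27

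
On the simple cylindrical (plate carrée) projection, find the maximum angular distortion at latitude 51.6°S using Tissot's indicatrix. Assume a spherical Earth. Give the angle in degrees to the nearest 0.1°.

For the equirectangular projection with φ₀ = 0 (plate carrée), h = 1 along meridians and k = sec φ along parallels.
At 51.6°: h = 1.000, k = 1.610; principal scales a = 1.610, b = 1.000.
sin(ω/2) = (a − b)/(a + b) = 0.6099/2.610 = 0.2337, so ω = 2 arcsin(0.2337) ≈ 27.0°.

27.0°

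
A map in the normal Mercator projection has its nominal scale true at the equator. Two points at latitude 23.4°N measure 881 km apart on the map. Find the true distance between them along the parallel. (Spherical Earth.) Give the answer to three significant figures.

Mercator is conformal, so the point scale is isotropic: h = k = sec φ = 1/cos φ.
Along the parallel at 23.4°, map distances are exaggerated by k = sec 23.4° = 1.090.
True distance = 881 / 1.090 = 881 × cos 23.4° ≈ 809 km.

809 km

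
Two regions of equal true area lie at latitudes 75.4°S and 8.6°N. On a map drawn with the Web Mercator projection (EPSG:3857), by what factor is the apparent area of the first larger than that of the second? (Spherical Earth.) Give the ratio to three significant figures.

On Mercator, area is exaggerated by sec²φ = 1/cos²φ.
At 75.4°: sec²(75.4°) = 1/0.2521² = 15.74.
At 8.6°: sec²(8.6°) = 1/0.9888² = 1.023.
Ratio = 15.74/1.023 = cos²(8.6°)/cos²(75.4°) ≈ 15.4.

15.4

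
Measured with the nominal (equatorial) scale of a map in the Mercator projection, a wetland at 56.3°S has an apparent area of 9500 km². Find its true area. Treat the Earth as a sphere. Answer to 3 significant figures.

For Mercator, h = k = sec φ (a conformal cylindrical projection has a single point scale, 1/cos φ).
Areal scale = k² = sec²φ = 1/cos²(56.3°) = 1/0.5548² = 3.248.
True area = apparent / (areal scale) = 9500 / 3.248 ≈ 2920 km².

2920 km²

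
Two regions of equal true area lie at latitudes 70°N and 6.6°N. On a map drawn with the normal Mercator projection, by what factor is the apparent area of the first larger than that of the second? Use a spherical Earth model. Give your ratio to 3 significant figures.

8.44

Mercator is conformal with k = sec φ, so areal scale = k² = sec²φ.
At 70°: sec²(70°) = 1/0.3420² = 8.549.
At 6.6°: sec²(6.6°) = 1/0.9934² = 1.013.
Ratio = 8.549/1.013 = cos²(6.6°)/cos²(70°) ≈ 8.44.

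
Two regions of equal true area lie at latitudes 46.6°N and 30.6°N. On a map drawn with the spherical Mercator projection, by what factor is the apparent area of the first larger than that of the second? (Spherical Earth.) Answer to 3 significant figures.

1.57

Mercator is conformal with k = sec φ, so areal scale = k² = sec²φ.
At 46.6°: sec²(46.6°) = 1/0.6871² = 2.118.
At 30.6°: sec²(30.6°) = 1/0.8607² = 1.350.
Ratio = 2.118/1.350 = cos²(30.6°)/cos²(46.6°) ≈ 1.57.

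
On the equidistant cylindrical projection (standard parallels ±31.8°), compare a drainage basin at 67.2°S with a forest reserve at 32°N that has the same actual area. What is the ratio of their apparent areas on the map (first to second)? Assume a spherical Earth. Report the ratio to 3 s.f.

2.19

In the equirectangular projection with standard parallel φ₀ = 31.8° (x = Rλ cos φ₀, y = Rφ), meridians are true-scale (h = 1) and the parallel scale is k = cos φ₀ / cos φ.
Areal scale at 67.2°: h·k = 1.000 × 2.193 = 2.193.
Areal scale at 32°: h·k = 1.000 × 1.002 = 1.002.
Ratio = 2.193/1.002 ≈ 2.19.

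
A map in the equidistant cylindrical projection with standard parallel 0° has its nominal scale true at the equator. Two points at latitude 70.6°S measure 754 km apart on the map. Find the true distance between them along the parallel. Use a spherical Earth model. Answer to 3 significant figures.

For the equirectangular projection with φ₀ = 0 (plate carrée), h = 1 along meridians and k = sec φ along parallels.
Along the parallel at 70.6°, map distances are exaggerated by k = sec 70.6° = 3.011.
True distance = 754 / 3.011 = 754 × cos 70.6° ≈ 250 km.

250 km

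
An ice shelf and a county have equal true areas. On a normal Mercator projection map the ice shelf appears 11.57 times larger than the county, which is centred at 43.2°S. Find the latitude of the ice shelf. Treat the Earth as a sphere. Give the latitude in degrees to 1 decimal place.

77.6°

On Mercator, (apparent₁)/(apparent₂) = sec²φ₁ / sec²φ₂ when true areas are equal.
cos²φ₂ / cos²φ₁ = 11.57  ⇒  cos φ₁ = cos 43.2° / √11.57 = 0.7290/3.401 = 0.2143.
φ₁ = arccos(0.2143) ≈ 77.6°.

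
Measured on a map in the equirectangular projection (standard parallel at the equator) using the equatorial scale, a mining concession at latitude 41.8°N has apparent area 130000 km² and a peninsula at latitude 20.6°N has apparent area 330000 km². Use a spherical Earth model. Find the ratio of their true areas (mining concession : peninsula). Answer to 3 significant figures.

0.314

Plate carrée has h = 1 and k = sec φ, giving areal scale sec φ; true area = (apparent area) · cos φ.
True area of mining concession: 130000 × cos(41.8°) = 130000 × 0.7455 = 96910 km².
True area of peninsula: 330000 × cos(20.6°) = 330000 × 0.9361 = 308900 km².
Ratio = 96910 / 308900 ≈ 0.314.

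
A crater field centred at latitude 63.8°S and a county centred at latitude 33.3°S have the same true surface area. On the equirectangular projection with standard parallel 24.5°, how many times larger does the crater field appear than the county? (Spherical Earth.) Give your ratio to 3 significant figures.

The equidistant cylindrical projection with φ₀ = 24.5° has h = 1 (meridians true) and k = cos φ₀ / cos φ along parallels.
Areal scale at 63.8°: h·k = 1.000 × 2.061 = 2.061.
Areal scale at 33.3°: h·k = 1.000 × 1.089 = 1.089.
Ratio = 2.061/1.089 ≈ 1.89.

1.89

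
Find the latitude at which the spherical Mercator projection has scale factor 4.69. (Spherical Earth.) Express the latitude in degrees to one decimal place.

77.7°

Mercator scale is k = sec φ = 1/cos φ.
1/cos φ = 4.69  ⇒  cos φ = 0.2132  ⇒  φ = arccos(0.2132) ≈ 77.7°.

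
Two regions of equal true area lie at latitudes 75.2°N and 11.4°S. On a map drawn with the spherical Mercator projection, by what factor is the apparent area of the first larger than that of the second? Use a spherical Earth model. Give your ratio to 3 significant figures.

On Mercator, area is exaggerated by sec²φ = 1/cos²φ.
At 75.2°: sec²(75.2°) = 1/0.2554² = 15.33.
At 11.4°: sec²(11.4°) = 1/0.9803² = 1.041.
Ratio = 15.33/1.041 = cos²(11.4°)/cos²(75.2°) ≈ 14.7.

14.7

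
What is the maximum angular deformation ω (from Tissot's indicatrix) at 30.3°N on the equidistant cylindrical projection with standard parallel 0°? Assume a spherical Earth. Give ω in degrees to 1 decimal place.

8.4°

Plate carrée maps x = Rλ, y = Rφ. The meridian scale is h = 1 and the parallel scale is k = 1/cos φ = sec φ.
At 30.3°: h = 1.000, k = 1.158; principal scales a = 1.158, b = 1.000.
sin(ω/2) = (a − b)/(a + b) = 0.1582/2.158 = 0.07331, so ω = 2 arcsin(0.07331) ≈ 8.4°.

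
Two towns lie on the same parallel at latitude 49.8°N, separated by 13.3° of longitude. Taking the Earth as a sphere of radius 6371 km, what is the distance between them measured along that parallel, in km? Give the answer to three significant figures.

955 km

Arc length along a parallel = R cos φ · Δλ (with Δλ in radians).
= 6371 × cos 49.8° × (13.3° × π/180) = 6371 × 0.6455 × 0.2321 ≈ 955 km.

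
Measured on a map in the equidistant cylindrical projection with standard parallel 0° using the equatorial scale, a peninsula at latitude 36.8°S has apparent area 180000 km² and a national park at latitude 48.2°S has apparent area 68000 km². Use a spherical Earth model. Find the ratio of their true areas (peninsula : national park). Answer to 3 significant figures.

3.18

On the plate carrée, areal scale = h·k = 1 × sec φ, so true area = apparent × cos φ.
True area of peninsula: 180000 × cos(36.8°) = 180000 × 0.8007 = 144100 km².
True area of national park: 68000 × cos(48.2°) = 68000 × 0.6665 = 45320 km².
Ratio = 144100 / 45320 ≈ 3.18.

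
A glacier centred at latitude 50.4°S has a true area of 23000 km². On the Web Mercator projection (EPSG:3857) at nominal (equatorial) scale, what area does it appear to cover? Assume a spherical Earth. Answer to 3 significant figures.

For Mercator, h = k = sec φ (a conformal cylindrical projection has a single point scale, 1/cos φ).
Areal scale = k² = sec²φ = 1/cos²(50.4°) = 1/0.6374² = 2.461.
Apparent area = 23000 × 2.461 ≈ 56600 km².

56600 km²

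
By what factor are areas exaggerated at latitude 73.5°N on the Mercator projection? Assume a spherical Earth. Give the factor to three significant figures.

For Mercator, h = k = sec φ (a conformal cylindrical projection has a single point scale, 1/cos φ).
Areal scale = k² = sec²φ = 1/cos²(73.5°) = 1/0.2840² = 12.40.

12.4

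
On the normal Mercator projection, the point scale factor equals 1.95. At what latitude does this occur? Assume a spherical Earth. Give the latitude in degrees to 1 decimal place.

59.1°

Mercator scale is k = sec φ = 1/cos φ.
1/cos φ = 1.95  ⇒  cos φ = 0.5128  ⇒  φ = arccos(0.5128) ≈ 59.1°.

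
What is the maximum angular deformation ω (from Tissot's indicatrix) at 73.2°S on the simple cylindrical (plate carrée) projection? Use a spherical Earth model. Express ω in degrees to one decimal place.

66.9°

Plate carrée maps x = Rλ, y = Rφ. The meridian scale is h = 1 and the parallel scale is k = 1/cos φ = sec φ.
At 73.2°: h = 1.000, k = 3.460; principal scales a = 3.460, b = 1.000.
sin(ω/2) = (a − b)/(a + b) = 2.460/4.460 = 0.5516, so ω = 2 arcsin(0.5516) ≈ 66.9°.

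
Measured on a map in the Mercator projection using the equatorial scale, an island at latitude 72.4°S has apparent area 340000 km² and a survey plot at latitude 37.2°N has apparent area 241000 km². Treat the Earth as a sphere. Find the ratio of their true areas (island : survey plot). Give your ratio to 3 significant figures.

0.203

On Mercator the areal scale is sec²φ, so true area = apparent × cos²φ.
True area of island: 340000 × cos²(72.4°) = 340000 × 0.09143 = 31090 km².
True area of survey plot: 241000 × cos²(37.2°) = 241000 × 0.6345 = 152900 km².
Ratio = 31090 / 152900 ≈ 0.203.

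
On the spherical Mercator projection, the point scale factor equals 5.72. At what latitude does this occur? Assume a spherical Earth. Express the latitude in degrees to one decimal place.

Mercator scale is k = sec φ = 1/cos φ.
1/cos φ = 5.72  ⇒  cos φ = 0.1748  ⇒  φ = arccos(0.1748) ≈ 79.9°.

79.9°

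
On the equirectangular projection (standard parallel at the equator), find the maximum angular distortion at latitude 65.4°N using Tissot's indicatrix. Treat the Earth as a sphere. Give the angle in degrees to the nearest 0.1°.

48.7°

For the equirectangular projection with φ₀ = 0 (plate carrée), h = 1 along meridians and k = sec φ along parallels.
At 65.4°: h = 1.000, k = 2.402; principal scales a = 2.402, b = 1.000.
sin(ω/2) = (a − b)/(a + b) = 1.402/3.402 = 0.4121, so ω = 2 arcsin(0.4121) ≈ 48.7°.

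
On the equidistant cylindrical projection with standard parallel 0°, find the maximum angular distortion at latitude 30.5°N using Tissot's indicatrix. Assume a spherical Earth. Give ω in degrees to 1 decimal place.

8.5°

For the equirectangular projection with φ₀ = 0 (plate carrée), h = 1 along meridians and k = sec φ along parallels.
At 30.5°: h = 1.000, k = 1.161; principal scales a = 1.161, b = 1.000.
sin(ω/2) = (a − b)/(a + b) = 0.1606/2.161 = 0.07433, so ω = 2 arcsin(0.07433) ≈ 8.5°.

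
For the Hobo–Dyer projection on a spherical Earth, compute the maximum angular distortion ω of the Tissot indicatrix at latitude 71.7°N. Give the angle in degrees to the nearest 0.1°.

Hobo–Dyer is a cylindrical equal-area projection with standard parallels at ±37.5°. Cylindrical equal-area (φ₀ = 37.5°): h = cos φ / cos 37.5° along meridians, k = cos 37.5° / cos φ along parallels; h·k = 1.
At 71.7°: h = 0.3958, k = 2.527; principal scales a = 2.527, b = 0.3958.
sin(ω/2) = (a − b)/(a + b) = 2.131/2.922 = 0.7291, so ω = 2 arcsin(0.7291) ≈ 93.6°.

93.6°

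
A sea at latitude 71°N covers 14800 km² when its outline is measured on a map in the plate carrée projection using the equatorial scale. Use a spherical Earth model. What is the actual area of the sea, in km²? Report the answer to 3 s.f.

For the equirectangular projection with φ₀ = 0 (plate carrée), h = 1 along meridians and k = sec φ along parallels.
Areal scale = h·k = 1 × sec φ; at 71°, h = 1.000, k = 3.072, so h·k = 3.072.
True area = apparent / (areal scale) = 14800 / 3.072 ≈ 4820 km².

4820 km²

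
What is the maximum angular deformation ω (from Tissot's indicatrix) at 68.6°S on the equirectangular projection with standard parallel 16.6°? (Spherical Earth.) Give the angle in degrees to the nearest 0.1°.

53.3°

In the equirectangular projection with standard parallel φ₀ = 16.6° (x = Rλ cos φ₀, y = Rφ), meridians are true-scale (h = 1) and the parallel scale is k = cos φ₀ / cos φ.
At 68.6°: h = 1.000, k = 2.626; principal scales a = 2.626, b = 1.000.
sin(ω/2) = (a − b)/(a + b) = 1.626/3.626 = 0.4485, so ω = 2 arcsin(0.4485) ≈ 53.3°.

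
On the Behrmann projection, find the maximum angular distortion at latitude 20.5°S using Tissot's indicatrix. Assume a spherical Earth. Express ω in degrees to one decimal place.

9.0°

The Behrmann projection is cylindrical equal-area with φ₀ = 30°. Cylindrical equal-area (φ₀ = 30°): h = cos φ / cos 30° along meridians, k = cos 30° / cos φ along parallels; h·k = 1.
At 20.5°: h = 1.082, k = 0.9246; principal scales a = 1.082, b = 0.9246.
sin(ω/2) = (a − b)/(a + b) = 0.1570/2.006 = 0.07826, so ω = 2 arcsin(0.07826) ≈ 9.0°.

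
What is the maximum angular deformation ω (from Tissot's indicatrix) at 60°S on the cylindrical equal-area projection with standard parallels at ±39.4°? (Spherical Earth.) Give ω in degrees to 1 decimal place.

48.4°

Cylindrical equal-area (φ₀ = 39.4°): h = cos φ / cos 39.4° along meridians, k = cos 39.4° / cos φ along parallels; h·k = 1.
At 60°: h = 0.6471, k = 1.545; principal scales a = 1.545, b = 0.6471.
sin(ω/2) = (a − b)/(a + b) = 0.8984/2.193 = 0.4098, so ω = 2 arcsin(0.4098) ≈ 48.4°.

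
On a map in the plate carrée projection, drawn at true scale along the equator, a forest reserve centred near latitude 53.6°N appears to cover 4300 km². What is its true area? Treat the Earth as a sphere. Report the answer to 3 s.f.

2550 km²

For the equirectangular projection with φ₀ = 0 (plate carrée), h = 1 along meridians and k = sec φ along parallels.
Areal scale = h·k = 1 × sec φ; at 53.6°, h = 1.000, k = 1.685, so h·k = 1.685.
True area = apparent / (areal scale) = 4300 / 1.685 ≈ 2550 km².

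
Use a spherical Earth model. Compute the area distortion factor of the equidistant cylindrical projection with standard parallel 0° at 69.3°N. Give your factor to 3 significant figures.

Plate carrée maps x = Rλ, y = Rφ. The meridian scale is h = 1 and the parallel scale is k = 1/cos φ = sec φ.
Areal scale = h·k = 1 × sec φ; at 69.3°, h = 1.000, k = 2.829, so h·k = 2.829.

2.83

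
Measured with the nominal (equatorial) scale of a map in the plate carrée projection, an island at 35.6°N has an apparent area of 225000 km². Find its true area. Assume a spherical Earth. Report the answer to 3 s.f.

Plate carrée maps x = Rλ, y = Rφ. The meridian scale is h = 1 and the parallel scale is k = 1/cos φ = sec φ.
Areal scale = h·k = 1 × sec φ; at 35.6°, h = 1.000, k = 1.230, so h·k = 1.230.
True area = apparent / (areal scale) = 225000 / 1.230 ≈ 183000 km².

183000 km²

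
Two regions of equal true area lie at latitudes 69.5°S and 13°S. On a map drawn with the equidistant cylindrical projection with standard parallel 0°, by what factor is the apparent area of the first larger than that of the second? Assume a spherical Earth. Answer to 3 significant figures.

2.78

In the plate carrée (x = Rλ, y = Rφ), meridians are true-scale (h = 1) and parallels are stretched by k = sec φ.
Areal scale at 69.5°: h·k = 1.000 × 2.855 = 2.855.
Areal scale at 13°: h·k = 1.000 × 1.026 = 1.026.
Ratio = 2.855/1.026 ≈ 2.78.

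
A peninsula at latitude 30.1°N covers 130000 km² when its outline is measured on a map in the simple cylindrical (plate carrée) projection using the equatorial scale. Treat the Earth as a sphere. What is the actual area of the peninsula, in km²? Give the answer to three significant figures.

112000 km²

Plate carrée maps x = Rλ, y = Rφ. The meridian scale is h = 1 and the parallel scale is k = 1/cos φ = sec φ.
Areal scale = h·k = 1 × sec φ; at 30.1°, h = 1.000, k = 1.156, so h·k = 1.156.
True area = apparent / (areal scale) = 130000 / 1.156 ≈ 112000 km².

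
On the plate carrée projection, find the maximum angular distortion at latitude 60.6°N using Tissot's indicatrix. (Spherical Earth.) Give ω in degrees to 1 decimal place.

39.9°

Plate carrée maps x = Rλ, y = Rφ. The meridian scale is h = 1 and the parallel scale is k = 1/cos φ = sec φ.
At 60.6°: h = 1.000, k = 2.037; principal scales a = 2.037, b = 1.000.
sin(ω/2) = (a − b)/(a + b) = 1.037/3.037 = 0.3415, so ω = 2 arcsin(0.3415) ≈ 39.9°.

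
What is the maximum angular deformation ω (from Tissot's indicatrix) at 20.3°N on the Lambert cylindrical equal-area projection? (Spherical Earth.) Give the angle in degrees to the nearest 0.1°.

7.3°

The Lambert cylindrical equal-area projection is the cylindrical equal-area projection with its standard parallel at the equator (φ₀ = 0). A cylindrical equal-area projection with standard parallel φ₀ has meridian scale h = cos φ / cos φ₀ and parallel scale k = cos φ₀ / cos φ (so areas are preserved, h·k = 1).
At 20.3°: h = 0.9379, k = 1.066; principal scales a = 1.066, b = 0.9379.
sin(ω/2) = (a − b)/(a + b) = 0.1283/2.004 = 0.06404, so ω = 2 arcsin(0.06404) ≈ 7.3°.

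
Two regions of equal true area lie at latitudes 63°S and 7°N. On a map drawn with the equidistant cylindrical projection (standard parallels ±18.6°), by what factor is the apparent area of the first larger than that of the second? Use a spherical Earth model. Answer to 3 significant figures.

2.19

In the equirectangular projection with standard parallel φ₀ = 18.6° (x = Rλ cos φ₀, y = Rφ), meridians are true-scale (h = 1) and the parallel scale is k = cos φ₀ / cos φ.
Areal scale at 63°: h·k = 1.000 × 2.088 = 2.088.
Areal scale at 7°: h·k = 1.000 × 0.9549 = 0.9549.
Ratio = 2.088/0.9549 ≈ 2.19.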